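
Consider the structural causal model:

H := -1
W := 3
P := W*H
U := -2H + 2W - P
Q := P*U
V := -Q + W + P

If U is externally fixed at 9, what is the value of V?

27

Under do(U=9), the mechanism U := -2H + 2W - P is discarded; U is fixed at 9.
P = W*H  [with W=3, H=-1]  = -3
Q = P*U  [with P=-3, U=9]  = -27
V = -Q + W + P  [with Q=-27, W=3, P=-3]  = 27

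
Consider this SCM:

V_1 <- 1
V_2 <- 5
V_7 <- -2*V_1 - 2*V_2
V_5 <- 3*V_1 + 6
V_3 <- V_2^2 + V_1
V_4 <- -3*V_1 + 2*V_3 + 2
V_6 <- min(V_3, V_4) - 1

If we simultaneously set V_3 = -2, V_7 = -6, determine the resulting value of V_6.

-6

Under do(V_3 = -2, V_7 = -6), each intervened variable's structural equation is replaced by its fixed value.
V_4 = -3*V_1 + 2*V_3 + 2  [with V_1=1, V_3=-2]  = -5
V_6 = min(V_3, V_4) - 1  [with V_3=-2, V_4=-5]  = -6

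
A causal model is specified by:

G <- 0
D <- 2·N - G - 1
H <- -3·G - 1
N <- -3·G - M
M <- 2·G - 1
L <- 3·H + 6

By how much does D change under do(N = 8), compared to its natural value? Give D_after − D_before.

14

do(N=8) replaces the equation N <- -3·G - M with the constant N = 8.
D = 2·N - G - 1  [with N=8, G=0]  = 15
Without intervention: M = 2·G - 1  [with G=0]  = -1; N = -3·G - M  [with G=0, M=-1]  = 1; D = 2·N - G - 1  [with N=1, G=0]  = 1.
Change = 15 − 1 = 14.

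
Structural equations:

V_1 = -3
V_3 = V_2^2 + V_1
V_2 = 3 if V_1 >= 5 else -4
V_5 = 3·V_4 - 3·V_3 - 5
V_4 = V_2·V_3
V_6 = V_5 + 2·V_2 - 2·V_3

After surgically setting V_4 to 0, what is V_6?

Under do(V_4=0), the mechanism V_4 = V_2·V_3 is discarded; V_4 is fixed at 0.
V_2 = 3 if V_1 >= 5 else -4  [with V_1=-3]  = -4
V_3 = V_2^2 + V_1  [with V_2=-4, V_1=-3]  = 13
V_5 = 3·V_4 - 3·V_3 - 5  [with V_4=0, V_3=13]  = -44
V_6 = V_5 + 2·V_2 - 2·V_3  [with V_5=-44, V_2=-4, V_3=13]  = -78

-78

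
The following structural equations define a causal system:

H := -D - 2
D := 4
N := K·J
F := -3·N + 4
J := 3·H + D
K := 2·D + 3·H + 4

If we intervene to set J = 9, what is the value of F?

166

The intervention breaks the incoming arrows to J: J := 3·H + D no longer applies, and J = 9.
H = -D - 2  [with D=4]  = -6
K = 2·D + 3·H + 4  [with D=4, H=-6]  = -6
N = K·J  [with K=-6, J=9]  = -54
F = -3·N + 4  [with N=-54]  = 166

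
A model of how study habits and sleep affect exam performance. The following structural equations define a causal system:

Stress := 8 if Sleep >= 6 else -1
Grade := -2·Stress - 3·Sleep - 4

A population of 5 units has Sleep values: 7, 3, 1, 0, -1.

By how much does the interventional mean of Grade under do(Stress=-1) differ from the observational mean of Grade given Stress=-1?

Every unit gets Stress=-1 under the intervention. Grade values become -23, -11, -5, -2, 1; E[Grade|do(Stress=-1)] = -8.
Observing Stress=-1 restricts to units where Stress's equation naturally yields -1: Sleep ∈ {3, 1, 0, -1}. In that subpopulation Grade = -11, -5, -2, 1, mean -4.25.
Difference = -8 − (-4.25) = -3.75.

-3.75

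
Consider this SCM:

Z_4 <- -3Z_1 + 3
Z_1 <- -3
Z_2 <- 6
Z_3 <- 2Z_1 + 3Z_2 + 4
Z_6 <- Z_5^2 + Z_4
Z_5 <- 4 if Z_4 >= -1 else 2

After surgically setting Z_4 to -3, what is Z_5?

2

Intervening sets Z_4 = -3 and removes its equation (Z_4 <- -3Z_1 + 3).
Z_5 = 4 if Z_4 >= -1 else 2  [with Z_4=-3]  = 2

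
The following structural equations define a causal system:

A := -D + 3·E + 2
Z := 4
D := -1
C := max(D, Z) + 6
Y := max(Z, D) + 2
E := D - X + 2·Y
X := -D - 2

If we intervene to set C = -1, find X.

-1

Under do(C=-1), the mechanism C := max(D, Z) + 6 is discarded; C is fixed at -1.
Since X is not a descendant of the intervened variable, it is unaffected.
X = -D - 2  [with D=-1]  = -1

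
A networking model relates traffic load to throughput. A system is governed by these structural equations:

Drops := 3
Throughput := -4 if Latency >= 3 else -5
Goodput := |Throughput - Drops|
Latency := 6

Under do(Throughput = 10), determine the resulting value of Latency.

Under do(Throughput=10), the mechanism Throughput := -4 if Latency >= 3 else -5 is discarded; Throughput is fixed at 10.
Latency is not downstream of the intervention, so its value is determined by the original equations.

6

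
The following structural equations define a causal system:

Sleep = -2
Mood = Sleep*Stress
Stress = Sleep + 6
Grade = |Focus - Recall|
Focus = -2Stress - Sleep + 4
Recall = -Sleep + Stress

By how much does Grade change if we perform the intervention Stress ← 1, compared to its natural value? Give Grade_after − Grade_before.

Under do(Stress=1), the mechanism Stress = Sleep + 6 is discarded; Stress is fixed at 1.
Focus = -2Stress - Sleep + 4  [with Stress=1, Sleep=-2]  = 4
Recall = -Sleep + Stress  [with Sleep=-2, Stress=1]  = 3
Grade = |Focus - Recall|  [with Focus=4, Recall=3]  = 1
Without intervention: Stress = Sleep + 6  [with Sleep=-2]  = 4; Focus = -2Stress - Sleep + 4  [with Stress=4, Sleep=-2]  = -2; Recall = -Sleep + Stress  [with Sleep=-2, Stress=4]  = 6; Grade = |Focus - Recall|  [with Focus=-2, Recall=6]  = 8.
Change = 1 − 8 = -7.

-7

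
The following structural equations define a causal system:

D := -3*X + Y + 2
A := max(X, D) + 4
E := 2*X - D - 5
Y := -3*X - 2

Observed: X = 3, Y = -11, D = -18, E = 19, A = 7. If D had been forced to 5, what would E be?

-4

The intervention breaks the incoming arrows to D: D := -3*X + Y + 2 no longer applies, and D = 5.
E = 2*X - D - 5  [with X=3, D=5]  = -4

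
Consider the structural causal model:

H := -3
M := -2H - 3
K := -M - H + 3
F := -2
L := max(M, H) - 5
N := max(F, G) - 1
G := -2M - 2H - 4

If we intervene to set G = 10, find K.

3

The intervention breaks the incoming arrows to G: G := -2M - 2H - 4 no longer applies, and G = 10.
Since K is not a descendant of the intervened variable, it is unaffected.
M = -2H - 3  [with H=-3]  = 3
K = -M - H + 3  [with M=3, H=-3]  = 3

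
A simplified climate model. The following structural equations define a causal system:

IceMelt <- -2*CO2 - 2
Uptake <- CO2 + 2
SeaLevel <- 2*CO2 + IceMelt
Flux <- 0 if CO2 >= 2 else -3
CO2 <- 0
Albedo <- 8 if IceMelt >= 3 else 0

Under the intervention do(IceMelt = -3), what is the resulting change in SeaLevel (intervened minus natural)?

-1

Under do(IceMelt=-3), the mechanism IceMelt <- -2*CO2 - 2 is discarded; IceMelt is fixed at -3.
SeaLevel = 2*CO2 + IceMelt  [with CO2=0, IceMelt=-3]  = -3
Without intervention: IceMelt = -2*CO2 - 2  [with CO2=0]  = -2; SeaLevel = 2*CO2 + IceMelt  [with CO2=0, IceMelt=-2]  = -2.
Change = -3 − (-2) = -1.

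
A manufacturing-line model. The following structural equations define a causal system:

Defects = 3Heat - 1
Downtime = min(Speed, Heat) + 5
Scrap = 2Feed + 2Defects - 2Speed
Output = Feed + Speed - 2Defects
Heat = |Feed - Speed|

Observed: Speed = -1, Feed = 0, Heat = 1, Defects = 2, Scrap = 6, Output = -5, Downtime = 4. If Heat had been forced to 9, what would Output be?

The intervention breaks the incoming arrows to Heat: Heat = |Feed - Speed| no longer applies, and Heat = 9.
Defects = 3Heat - 1  [with Heat=9]  = 26
Output = Feed + Speed - 2Defects  [with Feed=0, Speed=-1, Defects=26]  = -53

-53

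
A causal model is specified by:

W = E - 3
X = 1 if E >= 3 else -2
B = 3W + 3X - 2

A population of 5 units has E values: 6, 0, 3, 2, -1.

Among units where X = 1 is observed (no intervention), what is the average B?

Conditioning on X=1 selects the 2 unit(s) with E ∈ {6, 3}. Their B values: 10, 1. Mean = 5.5.

5.5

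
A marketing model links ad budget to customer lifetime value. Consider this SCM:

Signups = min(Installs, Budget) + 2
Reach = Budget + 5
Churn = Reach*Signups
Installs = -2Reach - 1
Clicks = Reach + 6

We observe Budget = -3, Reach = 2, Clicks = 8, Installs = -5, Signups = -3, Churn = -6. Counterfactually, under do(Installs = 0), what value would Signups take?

Intervening sets Installs = 0 and removes its equation (Installs = -2Reach - 1).
Signups = min(Installs, Budget) + 2  [with Installs=0, Budget=-3]  = -1

-1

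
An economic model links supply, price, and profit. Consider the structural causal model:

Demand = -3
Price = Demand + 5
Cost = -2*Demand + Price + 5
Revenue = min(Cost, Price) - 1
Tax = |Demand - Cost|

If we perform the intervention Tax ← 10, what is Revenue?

The intervention breaks the incoming arrows to Tax: Tax = |Demand - Cost| no longer applies, and Tax = 10.
Since Revenue is not a descendant of the intervened variable, it is unaffected.
Price = Demand + 5  [with Demand=-3]  = 2
Cost = -2*Demand + Price + 5  [with Demand=-3, Price=2]  = 13
Revenue = min(Cost, Price) - 1  [with Cost=13, Price=2]  = 1

1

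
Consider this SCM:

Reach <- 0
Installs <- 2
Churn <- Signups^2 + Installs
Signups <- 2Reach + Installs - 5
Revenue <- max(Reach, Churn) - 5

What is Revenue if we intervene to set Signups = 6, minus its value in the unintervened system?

do(Signups=6) replaces the equation Signups <- 2Reach + Installs - 5 with the constant Signups = 6.
Churn = Signups^2 + Installs  [with Signups=6, Installs=2]  = 38
Revenue = max(Reach, Churn) - 5  [with Reach=0, Churn=38]  = 33
Without intervention: Signups = 2Reach + Installs - 5  [with Reach=0, Installs=2]  = -3; Churn = Signups^2 + Installs  [with Signups=-3, Installs=2]  = 11; Revenue = max(Reach, Churn) - 5  [with Reach=0, Churn=11]  = 6.
Change = 33 − 6 = 27.

27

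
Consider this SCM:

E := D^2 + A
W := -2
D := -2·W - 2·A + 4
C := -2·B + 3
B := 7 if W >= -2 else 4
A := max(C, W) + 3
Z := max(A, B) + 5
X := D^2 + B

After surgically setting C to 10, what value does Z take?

18

The intervention breaks the incoming arrows to C: C := -2·B + 3 no longer applies, and C = 10.
B = 7 if W >= -2 else 4  [with W=-2]  = 7
A = max(C, W) + 3  [with C=10, W=-2]  = 13
Z = max(A, B) + 5  [with A=13, B=7]  = 18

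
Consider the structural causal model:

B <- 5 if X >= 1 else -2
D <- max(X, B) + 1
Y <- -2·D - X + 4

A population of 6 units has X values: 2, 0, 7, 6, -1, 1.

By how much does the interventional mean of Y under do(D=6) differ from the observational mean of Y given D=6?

-1

The intervention sets D=6 in all 6 units regardless of X. Recomputing Y per unit gives -10, -8, -15, -14, -7, -9; average -10.5.
Observing D=6 restricts to units where D's equation naturally yields 6: X ∈ {2, 1}. In that subpopulation Y = -10, -9, mean -9.5.
Difference = -10.5 − (-9.5) = -1.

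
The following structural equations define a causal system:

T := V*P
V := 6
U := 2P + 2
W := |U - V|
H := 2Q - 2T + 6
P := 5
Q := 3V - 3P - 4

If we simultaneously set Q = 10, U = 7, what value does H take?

-34

Under do(Q = 10, U = 7), each intervened variable's structural equation is replaced by its fixed value.
T = V*P  [with V=6, P=5]  = 30
H = 2Q - 2T + 6  [with Q=10, T=30]  = -34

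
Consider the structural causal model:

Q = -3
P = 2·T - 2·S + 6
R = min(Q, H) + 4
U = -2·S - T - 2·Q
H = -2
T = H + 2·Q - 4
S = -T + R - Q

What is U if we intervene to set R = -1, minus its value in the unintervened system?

The intervention breaks the incoming arrows to R: R = min(Q, H) + 4 no longer applies, and R = -1.
T = H + 2·Q - 4  [with H=-2, Q=-3]  = -12
S = -T + R - Q  [with T=-12, R=-1, Q=-3]  = 14
U = -2·S - T - 2·Q  [with S=14, T=-12, Q=-3]  = -10
Without intervention: R = min(Q, H) + 4  [with Q=-3, H=-2]  = 1; T = H + 2·Q - 4  [with H=-2, Q=-3]  = -12; S = -T + R - Q  [with T=-12, R=1, Q=-3]  = 16; U = -2·S - T - 2·Q  [with S=16, T=-12, Q=-3]  = -14.
Change = -10 − (-14) = 4.

4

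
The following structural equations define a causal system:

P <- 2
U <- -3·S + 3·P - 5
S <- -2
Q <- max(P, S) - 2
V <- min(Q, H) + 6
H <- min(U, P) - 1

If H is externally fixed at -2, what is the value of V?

4

The intervention breaks the incoming arrows to H: H <- min(U, P) - 1 no longer applies, and H = -2.
Q = max(P, S) - 2  [with P=2, S=-2]  = 0
V = min(Q, H) + 6  [with Q=0, H=-2]  = 4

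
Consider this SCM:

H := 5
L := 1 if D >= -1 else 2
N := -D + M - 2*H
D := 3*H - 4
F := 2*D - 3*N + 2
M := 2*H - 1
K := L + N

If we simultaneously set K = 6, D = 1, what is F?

Under do(K = 6, D = 1), each intervened variable's structural equation is replaced by its fixed value.
M = 2*H - 1  [with H=5]  = 9
N = -D + M - 2*H  [with D=1, M=9, H=5]  = -2
F = 2*D - 3*N + 2  [with D=1, N=-2]  = 10

10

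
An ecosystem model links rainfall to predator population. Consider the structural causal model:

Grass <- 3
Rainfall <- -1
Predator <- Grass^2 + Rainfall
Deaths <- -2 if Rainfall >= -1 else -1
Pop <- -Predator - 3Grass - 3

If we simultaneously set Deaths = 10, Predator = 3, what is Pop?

The joint intervention fixes Deaths = 10, Predator = 3, removing each variable's own equation.
Pop = -Predator - 3Grass - 3  [with Predator=3, Grass=3]  = -15

-15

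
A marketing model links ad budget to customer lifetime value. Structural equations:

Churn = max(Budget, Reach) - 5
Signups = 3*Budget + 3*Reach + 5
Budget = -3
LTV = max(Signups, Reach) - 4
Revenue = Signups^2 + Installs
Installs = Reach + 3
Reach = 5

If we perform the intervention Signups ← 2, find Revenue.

12

Under do(Signups=2), the mechanism Signups = 3*Budget + 3*Reach + 5 is discarded; Signups is fixed at 2.
Installs = Reach + 3  [with Reach=5]  = 8
Revenue = Signups^2 + Installs  [with Signups=2, Installs=8]  = 12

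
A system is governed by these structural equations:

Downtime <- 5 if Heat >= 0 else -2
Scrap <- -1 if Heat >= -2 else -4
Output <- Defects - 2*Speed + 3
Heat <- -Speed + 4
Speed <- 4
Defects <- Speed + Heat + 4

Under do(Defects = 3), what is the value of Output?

-2

do(Defects=3) replaces the equation Defects <- Speed + Heat + 4 with the constant Defects = 3.
Output = Defects - 2*Speed + 3  [with Defects=3, Speed=4]  = -2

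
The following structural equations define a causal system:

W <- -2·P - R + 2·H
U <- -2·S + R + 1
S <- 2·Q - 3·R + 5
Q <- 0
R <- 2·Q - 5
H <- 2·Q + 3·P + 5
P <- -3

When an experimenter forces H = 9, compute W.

29

The intervention breaks the incoming arrows to H: H <- 2·Q + 3·P + 5 no longer applies, and H = 9.
R = 2·Q - 5  [with Q=0]  = -5
W = -2·P - R + 2·H  [with P=-3, R=-5, H=9]  = 29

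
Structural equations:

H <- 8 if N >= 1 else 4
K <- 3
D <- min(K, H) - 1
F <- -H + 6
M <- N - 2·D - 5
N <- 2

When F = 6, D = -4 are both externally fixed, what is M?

Setting F = 6, D = -4 by intervention discards those variables' equations.
M = N - 2·D - 5  [with N=2, D=-4]  = 5

5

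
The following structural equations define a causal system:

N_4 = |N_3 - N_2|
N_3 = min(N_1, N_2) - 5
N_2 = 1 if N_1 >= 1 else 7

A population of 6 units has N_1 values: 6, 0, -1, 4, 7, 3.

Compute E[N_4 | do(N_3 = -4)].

Every unit gets N_3=-4 under the intervention. N_4 values become 5, 11, 11, 5, 5, 5; E[N_4|do(N_3=-4)] = 7.

7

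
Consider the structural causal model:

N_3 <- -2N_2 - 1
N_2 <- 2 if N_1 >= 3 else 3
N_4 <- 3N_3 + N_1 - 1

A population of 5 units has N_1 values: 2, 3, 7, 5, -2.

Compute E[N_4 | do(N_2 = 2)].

-13

Every unit gets N_2=2 under the intervention. N_4 values become -14, -13, -9, -11, -18; E[N_4|do(N_2=2)] = -13.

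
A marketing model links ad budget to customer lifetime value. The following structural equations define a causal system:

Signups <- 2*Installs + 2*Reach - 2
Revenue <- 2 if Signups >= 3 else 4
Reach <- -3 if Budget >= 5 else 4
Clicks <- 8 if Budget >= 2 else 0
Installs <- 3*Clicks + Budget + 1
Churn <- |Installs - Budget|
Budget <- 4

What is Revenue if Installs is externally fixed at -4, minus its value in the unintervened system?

The intervention breaks the incoming arrows to Installs: Installs <- 3*Clicks + Budget + 1 no longer applies, and Installs = -4.
Reach = -3 if Budget >= 5 else 4  [with Budget=4]  = 4
Signups = 2*Installs + 2*Reach - 2  [with Installs=-4, Reach=4]  = -2
Revenue = 2 if Signups >= 3 else 4  [with Signups=-2]  = 4
Without intervention: Reach = -3 if Budget >= 5 else 4  [with Budget=4]  = 4; Clicks = 8 if Budget >= 2 else 0  [with Budget=4]  = 8; Installs = 3*Clicks + Budget + 1  [with Clicks=8, Budget=4]  = 29; Signups = 2*Installs + 2*Reach - 2  [with Installs=29, Reach=4]  = 64; Revenue = 2 if Signups >= 3 else 4  [with Signups=64]  = 2.
Change = 4 − 2 = 2.

2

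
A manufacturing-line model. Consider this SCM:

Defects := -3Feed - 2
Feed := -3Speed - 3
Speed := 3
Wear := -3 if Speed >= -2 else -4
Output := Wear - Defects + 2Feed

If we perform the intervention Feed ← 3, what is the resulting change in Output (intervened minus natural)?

do(Feed=3) replaces the equation Feed := -3Speed - 3 with the constant Feed = 3.
Wear = -3 if Speed >= -2 else -4  [with Speed=3]  = -3
Defects = -3Feed - 2  [with Feed=3]  = -11
Output = Wear - Defects + 2Feed  [with Wear=-3, Defects=-11, Feed=3]  = 14
Without intervention: Feed = -3Speed - 3  [with Speed=3]  = -12; Wear = -3 if Speed >= -2 else -4  [with Speed=3]  = -3; Defects = -3Feed - 2  [with Feed=-12]  = 34; Output = Wear - Defects + 2Feed  [with Wear=-3, Defects=34, Feed=-12]  = -61.
Change = 14 − (-61) = 75.

75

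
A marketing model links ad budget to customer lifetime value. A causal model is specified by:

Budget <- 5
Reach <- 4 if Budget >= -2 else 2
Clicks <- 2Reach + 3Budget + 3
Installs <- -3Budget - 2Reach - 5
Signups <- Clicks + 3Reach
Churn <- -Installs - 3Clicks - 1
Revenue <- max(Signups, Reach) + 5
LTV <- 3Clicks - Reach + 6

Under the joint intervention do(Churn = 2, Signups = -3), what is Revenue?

Setting Churn = 2, Signups = -3 by intervention discards those variables' equations.
Reach = 4 if Budget >= -2 else 2  [with Budget=5]  = 4
Revenue = max(Signups, Reach) + 5  [with Signups=-3, Reach=4]  = 9

9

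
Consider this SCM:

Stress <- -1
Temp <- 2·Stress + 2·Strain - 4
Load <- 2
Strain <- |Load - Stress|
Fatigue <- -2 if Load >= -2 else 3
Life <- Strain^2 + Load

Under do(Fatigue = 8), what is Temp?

The intervention breaks the incoming arrows to Fatigue: Fatigue <- -2 if Load >= -2 else 3 no longer applies, and Fatigue = 8.
Since Temp is not a descendant of the intervened variable, it is unaffected.
Strain = |Load - Stress|  [with Load=2, Stress=-1]  = 3
Temp = 2·Stress + 2·Strain - 4  [with Stress=-1, Strain=3]  = 0

0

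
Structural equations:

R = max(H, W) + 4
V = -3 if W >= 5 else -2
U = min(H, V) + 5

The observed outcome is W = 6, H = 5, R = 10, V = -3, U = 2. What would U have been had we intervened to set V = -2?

Intervening sets V = -2 and removes its equation (V = -3 if W >= 5 else -2).
U = min(H, V) + 5  [with H=5, V=-2]  = 3

3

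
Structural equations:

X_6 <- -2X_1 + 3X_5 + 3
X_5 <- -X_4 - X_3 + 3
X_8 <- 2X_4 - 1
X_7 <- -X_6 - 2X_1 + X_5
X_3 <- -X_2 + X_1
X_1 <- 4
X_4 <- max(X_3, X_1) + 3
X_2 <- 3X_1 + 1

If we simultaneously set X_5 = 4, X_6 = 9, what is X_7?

Under do(X_5 = 4, X_6 = 9), each intervened variable's structural equation is replaced by its fixed value.
X_7 = -X_6 - 2X_1 + X_5  [with X_6=9, X_1=4, X_5=4]  = -13

-13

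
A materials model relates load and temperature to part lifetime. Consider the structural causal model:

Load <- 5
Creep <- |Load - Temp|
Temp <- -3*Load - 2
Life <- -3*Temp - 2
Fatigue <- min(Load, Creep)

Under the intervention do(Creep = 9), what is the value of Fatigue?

The intervention breaks the incoming arrows to Creep: Creep <- |Load - Temp| no longer applies, and Creep = 9.
Fatigue = min(Load, Creep)  [with Load=5, Creep=9]  = 5

5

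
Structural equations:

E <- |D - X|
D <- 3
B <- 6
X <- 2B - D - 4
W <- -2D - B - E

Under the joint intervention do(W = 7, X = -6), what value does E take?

9

Under do(W = 7, X = -6), each intervened variable's structural equation is replaced by its fixed value.
E = |D - X|  [with D=3, X=-6]  = 9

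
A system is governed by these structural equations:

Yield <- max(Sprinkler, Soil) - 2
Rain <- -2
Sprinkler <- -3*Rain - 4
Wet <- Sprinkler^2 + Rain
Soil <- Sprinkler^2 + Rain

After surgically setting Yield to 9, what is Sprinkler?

2

Under do(Yield=9), the mechanism Yield <- max(Sprinkler, Soil) - 2 is discarded; Yield is fixed at 9.
No directed path runs from Yield to Sprinkler, so Sprinkler keeps its natural value.
Sprinkler = -3*Rain - 4  [with Rain=-2]  = 2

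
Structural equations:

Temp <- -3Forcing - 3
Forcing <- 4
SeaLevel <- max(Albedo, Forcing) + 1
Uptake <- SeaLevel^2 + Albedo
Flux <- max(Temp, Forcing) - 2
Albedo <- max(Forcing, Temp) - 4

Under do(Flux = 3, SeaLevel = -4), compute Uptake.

Setting Flux = 3, SeaLevel = -4 by intervention discards those variables' equations.
Temp = -3Forcing - 3  [with Forcing=4]  = -15
Albedo = max(Forcing, Temp) - 4  [with Forcing=4, Temp=-15]  = 0
Uptake = SeaLevel^2 + Albedo  [with SeaLevel=-4, Albedo=0]  = 16

16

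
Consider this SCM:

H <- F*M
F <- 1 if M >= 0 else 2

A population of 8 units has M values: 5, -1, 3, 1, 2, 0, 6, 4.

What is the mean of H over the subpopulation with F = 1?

3

Observing F=1 restricts to units where F's equation naturally yields 1: M ∈ {5, 3, 1, 2, 0, 6, 4}. In that subpopulation H = 5, 3, 1, 2, 0, 6, 4, mean 3.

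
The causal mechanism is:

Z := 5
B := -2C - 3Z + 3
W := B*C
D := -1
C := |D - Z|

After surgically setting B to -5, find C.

Under do(B=-5), the mechanism B := -2C - 3Z + 3 is discarded; B is fixed at -5.
Since C is not a descendant of the intervened variable, it is unaffected.
C = |D - Z|  [with D=-1, Z=5]  = 6

6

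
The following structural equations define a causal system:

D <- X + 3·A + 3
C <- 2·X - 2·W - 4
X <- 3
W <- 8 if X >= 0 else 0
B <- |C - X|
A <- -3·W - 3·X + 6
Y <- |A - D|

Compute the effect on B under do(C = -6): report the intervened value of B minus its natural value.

-8

Under do(C=-6), the mechanism C <- 2·X - 2·W - 4 is discarded; C is fixed at -6.
B = |C - X|  [with C=-6, X=3]  = 9
Without intervention: W = 8 if X >= 0 else 0  [with X=3]  = 8; C = 2·X - 2·W - 4  [with X=3, W=8]  = -14; B = |C - X|  [with C=-14, X=3]  = 17.
Change = 9 − 17 = -8.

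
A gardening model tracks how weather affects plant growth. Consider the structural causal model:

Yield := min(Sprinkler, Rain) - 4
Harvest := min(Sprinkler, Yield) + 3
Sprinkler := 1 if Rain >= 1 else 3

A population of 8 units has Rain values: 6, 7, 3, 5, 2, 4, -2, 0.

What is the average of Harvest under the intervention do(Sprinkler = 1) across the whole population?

-0.5

The intervention sets Sprinkler=1 in all 8 units regardless of Rain. Recomputing Harvest per unit gives 0, 0, 0, 0, 0, 0, -3, -1; average -0.5.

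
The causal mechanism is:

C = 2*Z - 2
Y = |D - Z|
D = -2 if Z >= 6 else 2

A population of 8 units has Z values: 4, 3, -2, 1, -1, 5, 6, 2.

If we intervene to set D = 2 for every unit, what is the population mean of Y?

Every unit gets D=2 under the intervention. Y values become 2, 1, 4, 1, 3, 3, 4, 0; E[Y|do(D=2)] = 2.25.

2.25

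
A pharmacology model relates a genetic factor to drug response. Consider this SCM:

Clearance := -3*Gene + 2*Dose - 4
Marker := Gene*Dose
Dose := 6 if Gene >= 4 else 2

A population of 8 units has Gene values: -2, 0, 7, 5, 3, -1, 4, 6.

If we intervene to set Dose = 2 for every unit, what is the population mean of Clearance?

do(Dose=2) breaks Dose's dependence on Gene. With Dose=2 fixed, Clearance across the units is 6, 0, -21, -15, -9, 3, -12, -18, mean -8.25.

-8.25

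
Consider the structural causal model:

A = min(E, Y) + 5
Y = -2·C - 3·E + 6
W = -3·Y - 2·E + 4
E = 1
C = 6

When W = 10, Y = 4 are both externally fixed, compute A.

The joint intervention fixes W = 10, Y = 4, removing each variable's own equation.
A = min(E, Y) + 5  [with E=1, Y=4]  = 6

6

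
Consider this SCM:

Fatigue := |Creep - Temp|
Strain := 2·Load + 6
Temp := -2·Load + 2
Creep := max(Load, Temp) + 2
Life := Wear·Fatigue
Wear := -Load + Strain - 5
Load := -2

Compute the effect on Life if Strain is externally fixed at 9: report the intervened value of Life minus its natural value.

Under do(Strain=9), the mechanism Strain := 2·Load + 6 is discarded; Strain is fixed at 9.
Temp = -2·Load + 2  [with Load=-2]  = 6
Creep = max(Load, Temp) + 2  [with Load=-2, Temp=6]  = 8
Wear = -Load + Strain - 5  [with Load=-2, Strain=9]  = 6
Fatigue = |Creep - Temp|  [with Creep=8, Temp=6]  = 2
Life = Wear·Fatigue  [with Wear=6, Fatigue=2]  = 12
Without intervention: Strain = 2·Load + 6  [with Load=-2]  = 2; Temp = -2·Load + 2  [with Load=-2]  = 6; Creep = max(Load, Temp) + 2  [with Load=-2, Temp=6]  = 8; Wear = -Load + Strain - 5  [with Load=-2, Strain=2]  = -1; Fatigue = |Creep - Temp|  [with Creep=8, Temp=6]  = 2; Life = Wear·Fatigue  [with Wear=-1, Fatigue=2]  = -2.
Change = 12 − (-2) = 14.

14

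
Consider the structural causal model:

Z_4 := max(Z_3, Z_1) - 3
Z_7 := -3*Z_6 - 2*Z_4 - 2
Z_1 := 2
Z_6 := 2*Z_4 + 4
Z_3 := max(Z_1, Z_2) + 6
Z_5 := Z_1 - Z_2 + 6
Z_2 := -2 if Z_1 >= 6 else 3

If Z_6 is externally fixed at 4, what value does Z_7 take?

Intervening sets Z_6 = 4 and removes its equation (Z_6 := 2*Z_4 + 4).
Z_2 = -2 if Z_1 >= 6 else 3  [with Z_1=2]  = 3
Z_3 = max(Z_1, Z_2) + 6  [with Z_1=2, Z_2=3]  = 9
Z_4 = max(Z_3, Z_1) - 3  [with Z_3=9, Z_1=2]  = 6
Z_7 = -3*Z_6 - 2*Z_4 - 2  [with Z_6=4, Z_4=6]  = -26

-26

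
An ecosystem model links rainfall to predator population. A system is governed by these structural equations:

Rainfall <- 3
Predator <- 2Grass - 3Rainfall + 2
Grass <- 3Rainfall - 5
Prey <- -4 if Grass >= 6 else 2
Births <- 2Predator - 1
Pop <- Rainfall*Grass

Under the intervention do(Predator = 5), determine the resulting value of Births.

9

Intervening sets Predator = 5 and removes its equation (Predator <- 2Grass - 3Rainfall + 2).
Births = 2Predator - 1  [with Predator=5]  = 9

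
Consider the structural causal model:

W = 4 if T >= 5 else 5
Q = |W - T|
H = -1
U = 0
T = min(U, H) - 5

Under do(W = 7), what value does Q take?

13

Intervening sets W = 7 and removes its equation (W = 4 if T >= 5 else 5).
T = min(U, H) - 5  [with U=0, H=-1]  = -6
Q = |W - T|  [with W=7, T=-6]  = 13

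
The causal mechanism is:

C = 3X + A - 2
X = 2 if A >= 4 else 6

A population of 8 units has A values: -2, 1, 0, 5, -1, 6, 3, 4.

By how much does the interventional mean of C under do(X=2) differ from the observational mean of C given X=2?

Under do(X=2), X's equation is replaced by X=2 for every unit. Per-unit C: 2, 5, 4, 9, 3, 10, 7, 8. Mean = 6.
E[C|X=2] averages over only the 3 units with X=2 (A = 5, 6, 4): C = 9, 10, 8, mean 9.
Difference = 6 − 9 = -3.

-3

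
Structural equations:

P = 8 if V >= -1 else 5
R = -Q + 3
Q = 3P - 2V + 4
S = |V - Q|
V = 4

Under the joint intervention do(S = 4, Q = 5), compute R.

Under do(S = 4, Q = 5), each intervened variable's structural equation is replaced by its fixed value.
R = -Q + 3  [with Q=5]  = -2

-2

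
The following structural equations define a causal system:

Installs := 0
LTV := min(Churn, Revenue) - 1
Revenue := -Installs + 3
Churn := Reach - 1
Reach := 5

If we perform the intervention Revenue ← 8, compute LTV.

3

Intervening sets Revenue = 8 and removes its equation (Revenue := -Installs + 3).
Churn = Reach - 1  [with Reach=5]  = 4
LTV = min(Churn, Revenue) - 1  [with Churn=4, Revenue=8]  = 3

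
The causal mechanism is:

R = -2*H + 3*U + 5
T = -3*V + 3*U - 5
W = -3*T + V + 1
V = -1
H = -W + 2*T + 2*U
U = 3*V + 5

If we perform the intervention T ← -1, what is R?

The intervention breaks the incoming arrows to T: T = -3*V + 3*U - 5 no longer applies, and T = -1.
U = 3*V + 5  [with V=-1]  = 2
W = -3*T + V + 1  [with T=-1, V=-1]  = 3
H = -W + 2*T + 2*U  [with W=3, T=-1, U=2]  = -1
R = -2*H + 3*U + 5  [with H=-1, U=2]  = 13

13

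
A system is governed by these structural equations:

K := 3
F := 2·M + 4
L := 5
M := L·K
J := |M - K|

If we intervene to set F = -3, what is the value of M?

do(F=-3) replaces the equation F := 2·M + 4 with the constant F = -3.
M is not downstream of the intervention, so its value is determined by the original equations.
M = L·K  [with L=5, K=3]  = 15

15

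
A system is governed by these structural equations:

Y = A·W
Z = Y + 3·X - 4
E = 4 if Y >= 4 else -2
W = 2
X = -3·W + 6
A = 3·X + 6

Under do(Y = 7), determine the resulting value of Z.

3

Intervening sets Y = 7 and removes its equation (Y = A·W).
X = -3·W + 6  [with W=2]  = 0
Z = Y + 3·X - 4  [with Y=7, X=0]  = 3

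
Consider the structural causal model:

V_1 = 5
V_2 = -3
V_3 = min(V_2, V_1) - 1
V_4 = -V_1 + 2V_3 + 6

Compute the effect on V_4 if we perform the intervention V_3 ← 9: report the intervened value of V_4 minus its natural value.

26

The intervention breaks the incoming arrows to V_3: V_3 = min(V_2, V_1) - 1 no longer applies, and V_3 = 9.
V_4 = -V_1 + 2V_3 + 6  [with V_1=5, V_3=9]  = 19
Without intervention: V_3 = min(V_2, V_1) - 1  [with V_2=-3, V_1=5]  = -4; V_4 = -V_1 + 2V_3 + 6  [with V_1=5, V_3=-4]  = -7.
Change = 19 − (-7) = 26.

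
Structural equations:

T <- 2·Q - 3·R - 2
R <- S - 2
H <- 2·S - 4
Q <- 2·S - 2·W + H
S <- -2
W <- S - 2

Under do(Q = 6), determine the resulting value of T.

Under do(Q=6), the mechanism Q <- 2·S - 2·W + H is discarded; Q is fixed at 6.
R = S - 2  [with S=-2]  = -4
T = 2·Q - 3·R - 2  [with Q=6, R=-4]  = 22

22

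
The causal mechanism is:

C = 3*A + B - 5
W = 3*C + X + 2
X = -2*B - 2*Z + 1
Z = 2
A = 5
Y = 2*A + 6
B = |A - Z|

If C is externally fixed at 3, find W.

2

The intervention breaks the incoming arrows to C: C = 3*A + B - 5 no longer applies, and C = 3.
B = |A - Z|  [with A=5, Z=2]  = 3
X = -2*B - 2*Z + 1  [with B=3, Z=2]  = -9
W = 3*C + X + 2  [with C=3, X=-9]  = 2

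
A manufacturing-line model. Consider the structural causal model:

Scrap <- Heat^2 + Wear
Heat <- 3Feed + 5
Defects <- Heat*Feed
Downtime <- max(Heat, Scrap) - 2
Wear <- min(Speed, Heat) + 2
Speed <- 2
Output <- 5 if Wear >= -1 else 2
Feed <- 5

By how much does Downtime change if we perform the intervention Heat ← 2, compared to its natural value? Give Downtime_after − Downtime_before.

-396

The intervention breaks the incoming arrows to Heat: Heat <- 3Feed + 5 no longer applies, and Heat = 2.
Wear = min(Speed, Heat) + 2  [with Speed=2, Heat=2]  = 4
Scrap = Heat^2 + Wear  [with Heat=2, Wear=4]  = 8
Downtime = max(Heat, Scrap) - 2  [with Heat=2, Scrap=8]  = 6
Without intervention: Heat = 3Feed + 5  [with Feed=5]  = 20; Wear = min(Speed, Heat) + 2  [with Speed=2, Heat=20]  = 4; Scrap = Heat^2 + Wear  [with Heat=20, Wear=4]  = 404; Downtime = max(Heat, Scrap) - 2  [with Heat=20, Scrap=404]  = 402.
Change = 6 − 402 = -396.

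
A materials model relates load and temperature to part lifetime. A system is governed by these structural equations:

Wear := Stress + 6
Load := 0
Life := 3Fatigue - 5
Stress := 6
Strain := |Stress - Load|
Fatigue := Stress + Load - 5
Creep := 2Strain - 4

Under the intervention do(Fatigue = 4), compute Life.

7

Intervening sets Fatigue = 4 and removes its equation (Fatigue := Stress + Load - 5).
Life = 3Fatigue - 5  [with Fatigue=4]  = 7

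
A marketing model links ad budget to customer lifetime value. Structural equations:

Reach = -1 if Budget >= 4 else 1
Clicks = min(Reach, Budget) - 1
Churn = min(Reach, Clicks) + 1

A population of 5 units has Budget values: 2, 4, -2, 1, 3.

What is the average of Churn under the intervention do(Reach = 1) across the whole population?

do(Reach=1) breaks Reach's dependence on Budget. With Reach=1 fixed, Churn across the units is 1, 1, -2, 1, 1, mean 0.4.

0.4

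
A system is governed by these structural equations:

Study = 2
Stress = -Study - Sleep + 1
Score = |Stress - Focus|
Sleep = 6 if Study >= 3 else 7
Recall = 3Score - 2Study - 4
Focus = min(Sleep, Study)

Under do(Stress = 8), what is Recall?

The intervention breaks the incoming arrows to Stress: Stress = -Study - Sleep + 1 no longer applies, and Stress = 8.
Sleep = 6 if Study >= 3 else 7  [with Study=2]  = 7
Focus = min(Sleep, Study)  [with Sleep=7, Study=2]  = 2
Score = |Stress - Focus|  [with Stress=8, Focus=2]  = 6
Recall = 3Score - 2Study - 4  [with Score=6, Study=2]  = 10

10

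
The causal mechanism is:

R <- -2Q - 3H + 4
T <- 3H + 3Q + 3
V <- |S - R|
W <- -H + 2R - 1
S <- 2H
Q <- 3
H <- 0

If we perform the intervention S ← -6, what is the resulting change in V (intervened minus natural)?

2

Intervening sets S = -6 and removes its equation (S <- 2H).
R = -2Q - 3H + 4  [with Q=3, H=0]  = -2
V = |S - R|  [with S=-6, R=-2]  = 4
Without intervention: R = -2Q - 3H + 4  [with Q=3, H=0]  = -2; S = 2H  [with H=0]  = 0; V = |S - R|  [with S=0, R=-2]  = 2.
Change = 4 − 2 = 2.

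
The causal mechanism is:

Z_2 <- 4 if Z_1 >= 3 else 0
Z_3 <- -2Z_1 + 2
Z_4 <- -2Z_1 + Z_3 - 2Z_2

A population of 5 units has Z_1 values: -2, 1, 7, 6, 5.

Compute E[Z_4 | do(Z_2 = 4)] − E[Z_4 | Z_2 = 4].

10.4

do(Z_2=4) breaks Z_2's dependence on Z_1. With Z_2=4 fixed, Z_4 across the units is 2, -10, -34, -30, -26, mean -19.6.
E[Z_4|Z_2=4] averages over only the 3 units with Z_2=4 (Z_1 = 7, 6, 5): Z_4 = -34, -30, -26, mean -30.
Difference = -19.6 − (-30) = 10.4.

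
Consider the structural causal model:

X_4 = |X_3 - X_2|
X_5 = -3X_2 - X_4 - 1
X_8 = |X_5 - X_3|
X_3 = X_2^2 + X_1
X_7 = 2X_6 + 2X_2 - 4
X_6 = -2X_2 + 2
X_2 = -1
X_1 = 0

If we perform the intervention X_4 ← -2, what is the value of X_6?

Under do(X_4=-2), the mechanism X_4 = |X_3 - X_2| is discarded; X_4 is fixed at -2.
Since X_6 is not a descendant of the intervened variable, it is unaffected.
X_6 = -2X_2 + 2  [with X_2=-1]  = 4

4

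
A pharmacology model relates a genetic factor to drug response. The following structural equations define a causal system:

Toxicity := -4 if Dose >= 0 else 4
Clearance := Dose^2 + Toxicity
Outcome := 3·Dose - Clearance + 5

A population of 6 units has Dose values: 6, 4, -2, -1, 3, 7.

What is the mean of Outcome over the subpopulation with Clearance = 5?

3

Observing Clearance=5 restricts to units where Clearance's equation naturally yields 5: Dose ∈ {-1, 3}. In that subpopulation Outcome = -3, 9, mean 3.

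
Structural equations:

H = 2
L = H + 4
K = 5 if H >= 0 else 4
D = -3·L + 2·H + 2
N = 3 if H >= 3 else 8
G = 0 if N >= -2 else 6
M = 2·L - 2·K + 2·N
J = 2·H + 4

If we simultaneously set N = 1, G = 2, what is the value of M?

Under do(N = 1, G = 2), each intervened variable's structural equation is replaced by its fixed value.
L = H + 4  [with H=2]  = 6
K = 5 if H >= 0 else 4  [with H=2]  = 5
M = 2·L - 2·K + 2·N  [with L=6, K=5, N=1]  = 4

4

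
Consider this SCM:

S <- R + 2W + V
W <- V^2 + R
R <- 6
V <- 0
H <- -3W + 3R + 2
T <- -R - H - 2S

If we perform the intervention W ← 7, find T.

-45

The intervention breaks the incoming arrows to W: W <- V^2 + R no longer applies, and W = 7.
S = R + 2W + V  [with R=6, W=7, V=0]  = 20
H = -3W + 3R + 2  [with W=7, R=6]  = -1
T = -R - H - 2S  [with R=6, H=-1, S=20]  = -45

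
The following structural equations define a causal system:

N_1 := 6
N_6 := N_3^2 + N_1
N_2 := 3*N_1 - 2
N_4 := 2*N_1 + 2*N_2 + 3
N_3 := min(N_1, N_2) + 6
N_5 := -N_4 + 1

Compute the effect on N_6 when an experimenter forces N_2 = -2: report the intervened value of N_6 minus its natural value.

Under do(N_2=-2), the mechanism N_2 := 3*N_1 - 2 is discarded; N_2 is fixed at -2.
N_3 = min(N_1, N_2) + 6  [with N_1=6, N_2=-2]  = 4
N_6 = N_3^2 + N_1  [with N_3=4, N_1=6]  = 22
Without intervention: N_2 = 3*N_1 - 2  [with N_1=6]  = 16; N_3 = min(N_1, N_2) + 6  [with N_1=6, N_2=16]  = 12; N_6 = N_3^2 + N_1  [with N_3=12, N_1=6]  = 150.
Change = 22 − 150 = -128.

-128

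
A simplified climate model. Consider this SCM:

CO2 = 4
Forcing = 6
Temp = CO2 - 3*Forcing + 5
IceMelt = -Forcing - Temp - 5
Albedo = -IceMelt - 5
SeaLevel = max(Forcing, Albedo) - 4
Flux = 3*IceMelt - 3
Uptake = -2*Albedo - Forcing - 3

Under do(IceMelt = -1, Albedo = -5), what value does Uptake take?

The joint intervention fixes IceMelt = -1, Albedo = -5, removing each variable's own equation.
Uptake = -2*Albedo - Forcing - 3  [with Albedo=-5, Forcing=6]  = 1

1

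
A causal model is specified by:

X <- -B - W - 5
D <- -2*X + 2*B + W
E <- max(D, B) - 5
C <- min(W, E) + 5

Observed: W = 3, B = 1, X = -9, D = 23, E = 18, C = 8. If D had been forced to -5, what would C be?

Under do(D=-5), the mechanism D <- -2*X + 2*B + W is discarded; D is fixed at -5.
E = max(D, B) - 5  [with D=-5, B=1]  = -4
C = min(W, E) + 5  [with W=3, E=-4]  = 1

1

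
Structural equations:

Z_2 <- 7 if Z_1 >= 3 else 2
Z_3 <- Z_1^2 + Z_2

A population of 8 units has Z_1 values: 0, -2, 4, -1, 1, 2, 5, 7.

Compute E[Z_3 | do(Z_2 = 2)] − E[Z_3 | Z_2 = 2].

10.5

Every unit gets Z_2=2 under the intervention. Z_3 values become 2, 6, 18, 3, 3, 6, 27, 51; E[Z_3|do(Z_2=2)] = 14.5.
Observing Z_2=2 restricts to units where Z_2's equation naturally yields 2: Z_1 ∈ {0, -2, -1, 1, 2}. In that subpopulation Z_3 = 2, 6, 3, 3, 6, mean 4.
Difference = 14.5 − 4 = 10.5.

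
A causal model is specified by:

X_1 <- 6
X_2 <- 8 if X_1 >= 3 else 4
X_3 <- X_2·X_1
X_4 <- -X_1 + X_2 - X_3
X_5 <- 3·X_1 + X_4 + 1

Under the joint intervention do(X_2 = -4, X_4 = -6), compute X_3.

-24

The joint intervention fixes X_2 = -4, X_4 = -6, removing each variable's own equation.
X_3 = X_2·X_1  [with X_2=-4, X_1=6]  = -24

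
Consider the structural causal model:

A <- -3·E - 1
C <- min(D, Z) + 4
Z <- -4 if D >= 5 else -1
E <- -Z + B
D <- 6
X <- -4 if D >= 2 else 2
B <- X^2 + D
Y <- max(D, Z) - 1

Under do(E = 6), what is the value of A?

The intervention breaks the incoming arrows to E: E <- -Z + B no longer applies, and E = 6.
A = -3·E - 1  [with E=6]  = -19

-19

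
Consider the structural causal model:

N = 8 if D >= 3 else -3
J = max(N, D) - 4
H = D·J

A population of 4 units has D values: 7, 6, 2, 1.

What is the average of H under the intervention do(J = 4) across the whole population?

16

The intervention sets J=4 in all 4 units regardless of D. Recomputing H per unit gives 28, 24, 8, 4; average 16.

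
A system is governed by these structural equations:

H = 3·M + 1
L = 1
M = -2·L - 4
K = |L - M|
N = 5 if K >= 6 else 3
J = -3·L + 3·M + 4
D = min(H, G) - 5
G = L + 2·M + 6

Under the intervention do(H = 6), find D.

do(H=6) replaces the equation H = 3·M + 1 with the constant H = 6.
M = -2·L - 4  [with L=1]  = -6
G = L + 2·M + 6  [with L=1, M=-6]  = -5
D = min(H, G) - 5  [with H=6, G=-5]  = -10

-10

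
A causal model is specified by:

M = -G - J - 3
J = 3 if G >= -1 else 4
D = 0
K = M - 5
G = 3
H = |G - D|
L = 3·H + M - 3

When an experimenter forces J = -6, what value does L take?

Under do(J=-6), the mechanism J = 3 if G >= -1 else 4 is discarded; J is fixed at -6.
H = |G - D|  [with G=3, D=0]  = 3
M = -G - J - 3  [with G=3, J=-6]  = 0
L = 3·H + M - 3  [with H=3, M=0]  = 6

6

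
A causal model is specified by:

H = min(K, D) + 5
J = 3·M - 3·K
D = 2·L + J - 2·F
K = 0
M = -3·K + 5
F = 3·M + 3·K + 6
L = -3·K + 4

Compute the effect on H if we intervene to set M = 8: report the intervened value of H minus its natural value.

-9

Under do(M=8), the mechanism M = -3·K + 5 is discarded; M is fixed at 8.
J = 3·M - 3·K  [with M=8, K=0]  = 24
F = 3·M + 3·K + 6  [with M=8, K=0]  = 30
L = -3·K + 4  [with K=0]  = 4
D = 2·L + J - 2·F  [with L=4, J=24, F=30]  = -28
H = min(K, D) + 5  [with K=0, D=-28]  = -23
Without intervention: M = -3·K + 5  [with K=0]  = 5; J = 3·M - 3·K  [with M=5, K=0]  = 15; F = 3·M + 3·K + 6  [with M=5, K=0]  = 21; L = -3·K + 4  [with K=0]  = 4; D = 2·L + J - 2·F  [with L=4, J=15, F=21]  = -19; H = min(K, D) + 5  [with K=0, D=-19]  = -14.
Change = -23 − (-14) = -9.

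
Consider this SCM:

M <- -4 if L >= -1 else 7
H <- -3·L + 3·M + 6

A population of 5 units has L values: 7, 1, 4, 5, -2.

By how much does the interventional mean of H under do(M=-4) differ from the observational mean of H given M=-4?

3.75

do(M=-4) breaks M's dependence on L. With M=-4 fixed, H across the units is -27, -9, -18, -21, 0, mean -15.
Conditioning on M=-4 selects the 4 unit(s) with L ∈ {7, 1, 4, 5}. Their H values: -27, -9, -18, -21. Mean = -18.75.
Difference = -15 − (-18.75) = 3.75.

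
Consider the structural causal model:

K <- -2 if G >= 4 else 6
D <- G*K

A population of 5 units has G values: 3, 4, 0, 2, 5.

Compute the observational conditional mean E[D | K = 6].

10

E[D|K=6] averages over only the 3 units with K=6 (G = 3, 0, 2): D = 18, 0, 12, mean 10.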